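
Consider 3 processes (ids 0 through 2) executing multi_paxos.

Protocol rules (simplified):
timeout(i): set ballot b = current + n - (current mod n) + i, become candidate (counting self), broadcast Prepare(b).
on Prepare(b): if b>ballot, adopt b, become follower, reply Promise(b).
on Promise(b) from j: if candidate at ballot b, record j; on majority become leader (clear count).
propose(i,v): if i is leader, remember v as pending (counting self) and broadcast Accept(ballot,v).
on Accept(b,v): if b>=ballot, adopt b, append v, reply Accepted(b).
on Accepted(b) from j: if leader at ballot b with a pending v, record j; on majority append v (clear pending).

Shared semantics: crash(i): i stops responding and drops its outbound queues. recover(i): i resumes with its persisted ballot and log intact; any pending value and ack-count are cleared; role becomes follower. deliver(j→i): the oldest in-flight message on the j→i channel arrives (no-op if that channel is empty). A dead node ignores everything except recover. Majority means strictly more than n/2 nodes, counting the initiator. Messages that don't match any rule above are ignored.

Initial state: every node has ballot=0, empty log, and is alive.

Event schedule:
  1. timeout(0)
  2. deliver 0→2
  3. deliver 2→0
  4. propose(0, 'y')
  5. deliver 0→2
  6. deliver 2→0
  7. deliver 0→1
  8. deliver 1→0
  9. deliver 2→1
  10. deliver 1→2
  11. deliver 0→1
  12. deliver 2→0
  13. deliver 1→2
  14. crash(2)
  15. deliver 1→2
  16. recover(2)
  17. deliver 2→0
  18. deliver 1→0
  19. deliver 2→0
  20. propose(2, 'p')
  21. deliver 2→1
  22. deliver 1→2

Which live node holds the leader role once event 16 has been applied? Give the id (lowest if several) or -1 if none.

0

e1 timeout(0): 0[cand,b=3,-]
e2 deliver 0→2: 2[foll,b=3,-]
e3 deliver 2→0: 0[lead,b=3,-]
e4 propose(0,'y'): ·
e5 deliver 0→2: 2[foll,b=3,y]
e6 deliver 2→0: 0[lead,b=3,y]
e7 deliver 0→1: 1[foll,b=3,-]
e8 deliver 1→0: ·
e9 deliver 2→1: ·
e10 deliver 1→2: ·
e11 deliver 0→1: 1[foll,b=3,y]
e12 deliver 2→0: ·
e13 deliver 1→2: ·
e14 crash(2): 2[✗foll,b=3,y]
e15 deliver 1→2: ·
e16 recover(2): 2[foll,b=3,y]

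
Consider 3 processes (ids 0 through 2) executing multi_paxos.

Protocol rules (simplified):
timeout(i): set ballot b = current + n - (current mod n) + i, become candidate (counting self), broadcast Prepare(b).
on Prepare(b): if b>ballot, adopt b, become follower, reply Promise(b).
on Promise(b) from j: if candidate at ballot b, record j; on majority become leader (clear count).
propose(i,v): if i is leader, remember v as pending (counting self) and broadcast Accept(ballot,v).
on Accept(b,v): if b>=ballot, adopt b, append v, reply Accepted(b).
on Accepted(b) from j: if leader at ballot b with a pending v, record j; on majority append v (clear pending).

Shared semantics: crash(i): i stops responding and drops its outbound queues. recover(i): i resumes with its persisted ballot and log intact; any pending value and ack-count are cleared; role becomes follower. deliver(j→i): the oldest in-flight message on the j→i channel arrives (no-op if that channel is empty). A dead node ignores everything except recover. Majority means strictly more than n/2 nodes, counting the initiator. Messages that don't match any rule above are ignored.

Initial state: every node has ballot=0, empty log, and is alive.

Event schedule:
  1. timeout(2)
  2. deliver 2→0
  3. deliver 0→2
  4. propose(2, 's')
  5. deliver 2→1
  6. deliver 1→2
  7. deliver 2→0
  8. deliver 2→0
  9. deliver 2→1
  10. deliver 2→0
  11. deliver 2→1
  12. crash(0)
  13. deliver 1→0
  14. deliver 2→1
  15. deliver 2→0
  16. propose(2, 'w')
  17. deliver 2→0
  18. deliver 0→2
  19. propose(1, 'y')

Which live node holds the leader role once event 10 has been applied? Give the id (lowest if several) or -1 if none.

e1 timeout(2): 2[cand,b=5,-]
e2 deliver 2→0: 0[foll,b=5,-]
e3 deliver 0→2: 2[lead,b=5,-]
e4 propose(2,'s'): ·
e5 deliver 2→1: 1[foll,b=5,-]
e6 deliver 1→2: ·
e7 deliver 2→0: 0[foll,b=5,s]
e8 deliver 2→0: ·
e9 deliver 2→1: 1[foll,b=5,s]
e10 deliver 2→0: ·

2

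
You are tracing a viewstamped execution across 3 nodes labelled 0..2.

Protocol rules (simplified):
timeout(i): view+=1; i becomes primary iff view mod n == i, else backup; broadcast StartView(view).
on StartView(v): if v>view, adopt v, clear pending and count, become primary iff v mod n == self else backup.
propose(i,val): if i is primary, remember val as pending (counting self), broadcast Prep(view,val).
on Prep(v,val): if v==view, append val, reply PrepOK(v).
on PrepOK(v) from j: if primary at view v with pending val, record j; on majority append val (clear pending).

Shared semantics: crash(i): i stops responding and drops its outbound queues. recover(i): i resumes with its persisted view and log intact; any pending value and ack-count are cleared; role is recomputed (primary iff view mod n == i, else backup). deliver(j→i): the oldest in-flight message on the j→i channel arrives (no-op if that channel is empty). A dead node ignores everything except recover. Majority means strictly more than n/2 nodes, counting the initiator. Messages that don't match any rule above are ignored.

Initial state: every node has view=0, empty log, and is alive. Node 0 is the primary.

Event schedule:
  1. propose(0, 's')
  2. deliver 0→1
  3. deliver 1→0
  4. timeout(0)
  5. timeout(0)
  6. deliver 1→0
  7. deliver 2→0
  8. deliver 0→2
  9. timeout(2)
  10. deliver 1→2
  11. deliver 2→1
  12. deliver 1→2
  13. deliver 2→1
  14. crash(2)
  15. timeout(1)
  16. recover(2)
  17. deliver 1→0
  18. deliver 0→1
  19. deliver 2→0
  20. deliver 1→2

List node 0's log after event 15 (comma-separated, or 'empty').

s

step 1 propose(0,'s'): —
step 2 deliver 0→1: 1={back,v=0,log=s}
step 3 deliver 1→0: 0={prim,v=0,log=s}
step 4 timeout(0): 0={back,v=1,log=s}
step 5 timeout(0): 0={back,v=2,log=s}
step 6 deliver 1→0: —
step 7 deliver 2→0: —
step 8 deliver 0→2: 2={back,v=0,log=s}
step 9 timeout(2): 2={back,v=1,log=s}
step 10 deliver 1→2: —
step 11 deliver 2→1: 1={prim,v=1,log=s}
step 12 deliver 1→2: —
step 13 deliver 2→1: —
step 14 crash(2): 2={✗back,v=1,log=s}
step 15 timeout(1): 1={back,v=2,log=s}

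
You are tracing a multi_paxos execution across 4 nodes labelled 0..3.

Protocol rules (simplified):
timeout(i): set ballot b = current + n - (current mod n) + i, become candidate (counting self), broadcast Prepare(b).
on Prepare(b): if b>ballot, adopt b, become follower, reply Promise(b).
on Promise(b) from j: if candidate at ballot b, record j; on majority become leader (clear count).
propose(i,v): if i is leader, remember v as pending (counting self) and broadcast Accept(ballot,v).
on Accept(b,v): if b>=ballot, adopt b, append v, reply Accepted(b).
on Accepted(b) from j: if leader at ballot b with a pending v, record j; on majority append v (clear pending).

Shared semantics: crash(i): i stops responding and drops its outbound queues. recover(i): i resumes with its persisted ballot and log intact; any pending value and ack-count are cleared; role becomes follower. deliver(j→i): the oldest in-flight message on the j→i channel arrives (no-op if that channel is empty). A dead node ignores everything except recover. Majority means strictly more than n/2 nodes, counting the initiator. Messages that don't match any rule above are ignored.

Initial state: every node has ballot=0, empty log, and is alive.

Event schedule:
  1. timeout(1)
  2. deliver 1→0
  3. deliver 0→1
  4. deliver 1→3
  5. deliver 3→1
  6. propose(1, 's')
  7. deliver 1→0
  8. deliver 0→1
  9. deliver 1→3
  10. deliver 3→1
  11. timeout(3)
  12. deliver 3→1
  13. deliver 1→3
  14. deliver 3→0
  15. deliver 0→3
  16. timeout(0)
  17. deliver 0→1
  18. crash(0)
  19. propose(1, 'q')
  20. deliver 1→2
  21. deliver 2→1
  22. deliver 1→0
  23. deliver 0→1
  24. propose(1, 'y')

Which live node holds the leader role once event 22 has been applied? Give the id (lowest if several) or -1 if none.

3

[1] timeout(1) → N1(cand b5 [-])
[2] deliver 1→0 → N0(foll b5 [-])
[3] deliver 0→1 → ∅
[4] deliver 1→3 → N3(foll b5 [-])
[5] deliver 3→1 → N1(lead b5 [-])
[6] propose(1,'s') → ∅
[7] deliver 1→0 → N0(foll b5 [s])
[8] deliver 0→1 → ∅
[9] deliver 1→3 → N3(foll b5 [s])
[10] deliver 3→1 → N1(lead b5 [s])
[11] timeout(3) → N3(cand b11 [s])
[12] deliver 3→1 → N1(foll b11 [s])
[13] deliver 1→3 → ∅
[14] deliver 3→0 → N0(foll b11 [s])
[15] deliver 0→3 → N3(lead b11 [s])
[16] timeout(0) → N0(cand b12 [s])
[17] deliver 0→1 → N1(foll b12 [s])
[18] crash(0) → N0(✗cand b12 [s])
[19] propose(1,'q') → ∅
[20] deliver 1→2 → N2(foll b5 [-])
[21] deliver 2→1 → ∅
[22] deliver 1→0 → ∅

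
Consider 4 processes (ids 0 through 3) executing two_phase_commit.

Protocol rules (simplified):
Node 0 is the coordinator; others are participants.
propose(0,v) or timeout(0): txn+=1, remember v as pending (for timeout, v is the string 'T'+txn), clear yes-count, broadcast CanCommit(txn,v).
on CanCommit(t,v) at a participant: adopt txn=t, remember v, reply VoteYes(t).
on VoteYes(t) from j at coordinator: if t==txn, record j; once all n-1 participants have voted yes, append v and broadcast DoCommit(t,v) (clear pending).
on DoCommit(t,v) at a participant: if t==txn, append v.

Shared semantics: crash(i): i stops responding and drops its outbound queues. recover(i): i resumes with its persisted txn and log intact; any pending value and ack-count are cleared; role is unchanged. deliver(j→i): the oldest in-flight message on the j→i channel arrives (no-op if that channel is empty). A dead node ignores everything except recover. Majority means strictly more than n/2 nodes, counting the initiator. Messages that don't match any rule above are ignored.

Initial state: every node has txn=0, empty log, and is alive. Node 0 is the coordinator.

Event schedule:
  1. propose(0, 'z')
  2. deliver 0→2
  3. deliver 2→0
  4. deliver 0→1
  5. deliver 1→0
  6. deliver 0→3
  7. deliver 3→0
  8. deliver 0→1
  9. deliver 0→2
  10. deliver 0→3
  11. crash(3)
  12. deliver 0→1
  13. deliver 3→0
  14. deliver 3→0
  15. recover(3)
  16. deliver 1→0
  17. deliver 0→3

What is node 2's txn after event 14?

1

after 1 — propose(0,'z'): n0:coor/t1/[-]
after 2 — deliver 0→2: n2:part/t1/[-]
after 3 — deliver 2→0: ·
after 4 — deliver 0→1: n1:part/t1/[-]
after 5 — deliver 1→0: ·
after 6 — deliver 0→3: n3:part/t1/[-]
after 7 — deliver 3→0: n0:coor/t1/[z]
after 8 — deliver 0→1: n1:part/t1/[z]
after 9 — deliver 0→2: n2:part/t1/[z]
after 10 — deliver 0→3: n3:part/t1/[z]
after 11 — crash(3): n3:✗part/t1/[z]
after 12 — deliver 0→1: ·
after 13 — deliver 3→0: ·
after 14 — deliver 3→0: ·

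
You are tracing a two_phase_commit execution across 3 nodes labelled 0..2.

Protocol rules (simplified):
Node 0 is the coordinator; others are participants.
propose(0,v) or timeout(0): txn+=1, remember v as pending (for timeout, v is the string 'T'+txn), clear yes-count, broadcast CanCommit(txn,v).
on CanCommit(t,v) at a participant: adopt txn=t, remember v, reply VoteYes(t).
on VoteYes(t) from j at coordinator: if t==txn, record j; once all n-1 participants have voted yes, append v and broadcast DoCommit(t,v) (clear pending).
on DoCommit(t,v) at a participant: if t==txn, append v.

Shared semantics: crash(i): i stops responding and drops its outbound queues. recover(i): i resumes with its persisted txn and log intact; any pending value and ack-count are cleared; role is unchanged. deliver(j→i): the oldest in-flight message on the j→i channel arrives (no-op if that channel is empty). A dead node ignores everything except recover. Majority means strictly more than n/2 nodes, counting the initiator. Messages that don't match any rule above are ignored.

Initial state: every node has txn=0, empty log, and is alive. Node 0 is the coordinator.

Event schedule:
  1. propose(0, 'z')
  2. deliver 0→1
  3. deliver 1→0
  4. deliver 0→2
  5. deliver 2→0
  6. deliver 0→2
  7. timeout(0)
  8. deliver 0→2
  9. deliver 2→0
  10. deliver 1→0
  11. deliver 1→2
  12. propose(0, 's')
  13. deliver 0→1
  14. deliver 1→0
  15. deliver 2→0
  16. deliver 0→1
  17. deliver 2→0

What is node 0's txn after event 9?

1. propose(0,'z'):  <0:coor t1 ->
2. deliver 0→1:  <1:part t1 ->
3. deliver 1→0:  nop
4. deliver 0→2:  <2:part t1 ->
5. deliver 2→0:  <0:coor t1 z>
6. deliver 0→2:  <2:part t1 z>
7. timeout(0):  <0:coor t2 z>
8. deliver 0→2:  <2:part t2 z>
9. deliver 2→0:  nop

2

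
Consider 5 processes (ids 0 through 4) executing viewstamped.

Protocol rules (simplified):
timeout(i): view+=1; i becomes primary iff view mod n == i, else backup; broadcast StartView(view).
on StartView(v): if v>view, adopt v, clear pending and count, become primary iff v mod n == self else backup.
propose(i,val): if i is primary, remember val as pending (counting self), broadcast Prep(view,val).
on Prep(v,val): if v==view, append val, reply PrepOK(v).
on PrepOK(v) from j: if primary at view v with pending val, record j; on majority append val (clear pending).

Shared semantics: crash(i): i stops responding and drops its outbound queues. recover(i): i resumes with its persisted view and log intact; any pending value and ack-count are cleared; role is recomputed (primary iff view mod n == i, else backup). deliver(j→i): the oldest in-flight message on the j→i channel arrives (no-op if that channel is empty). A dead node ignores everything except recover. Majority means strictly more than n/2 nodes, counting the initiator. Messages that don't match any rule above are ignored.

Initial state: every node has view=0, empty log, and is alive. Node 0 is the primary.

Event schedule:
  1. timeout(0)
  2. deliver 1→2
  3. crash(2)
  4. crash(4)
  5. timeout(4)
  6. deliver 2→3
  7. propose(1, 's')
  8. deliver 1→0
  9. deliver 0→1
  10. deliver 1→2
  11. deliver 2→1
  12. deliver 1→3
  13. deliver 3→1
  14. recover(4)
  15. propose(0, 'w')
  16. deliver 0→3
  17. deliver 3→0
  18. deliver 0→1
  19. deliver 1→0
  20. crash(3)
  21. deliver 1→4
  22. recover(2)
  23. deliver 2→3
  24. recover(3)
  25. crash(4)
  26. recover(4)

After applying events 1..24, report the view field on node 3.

e1 timeout(0): 0[back,v=1,-]
e2 deliver 1→2: ·
e3 crash(2): 2[✗back,v=0,-]
e4 crash(4): 4[✗back,v=0,-]
e5 timeout(4): ·
e6 deliver 2→3: ·
e7 propose(1,'s'): ·
e8 deliver 1→0: ·
e9 deliver 0→1: 1[prim,v=1,-]
e10 deliver 1→2: ·
e11 deliver 2→1: ·
e12 deliver 1→3: ·
e13 deliver 3→1: ·
e14 recover(4): 4[back,v=0,-]
e15 propose(0,'w'): ·
e16 deliver 0→3: 3[back,v=1,-]
e17 deliver 3→0: ·
e18 deliver 0→1: ·
e19 deliver 1→0: ·
e20 crash(3): 3[✗back,v=1,-]
e21 deliver 1→4: ·
e22 recover(2): 2[back,v=0,-]
e23 deliver 2→3: ·
e24 recover(3): 3[back,v=1,-]

1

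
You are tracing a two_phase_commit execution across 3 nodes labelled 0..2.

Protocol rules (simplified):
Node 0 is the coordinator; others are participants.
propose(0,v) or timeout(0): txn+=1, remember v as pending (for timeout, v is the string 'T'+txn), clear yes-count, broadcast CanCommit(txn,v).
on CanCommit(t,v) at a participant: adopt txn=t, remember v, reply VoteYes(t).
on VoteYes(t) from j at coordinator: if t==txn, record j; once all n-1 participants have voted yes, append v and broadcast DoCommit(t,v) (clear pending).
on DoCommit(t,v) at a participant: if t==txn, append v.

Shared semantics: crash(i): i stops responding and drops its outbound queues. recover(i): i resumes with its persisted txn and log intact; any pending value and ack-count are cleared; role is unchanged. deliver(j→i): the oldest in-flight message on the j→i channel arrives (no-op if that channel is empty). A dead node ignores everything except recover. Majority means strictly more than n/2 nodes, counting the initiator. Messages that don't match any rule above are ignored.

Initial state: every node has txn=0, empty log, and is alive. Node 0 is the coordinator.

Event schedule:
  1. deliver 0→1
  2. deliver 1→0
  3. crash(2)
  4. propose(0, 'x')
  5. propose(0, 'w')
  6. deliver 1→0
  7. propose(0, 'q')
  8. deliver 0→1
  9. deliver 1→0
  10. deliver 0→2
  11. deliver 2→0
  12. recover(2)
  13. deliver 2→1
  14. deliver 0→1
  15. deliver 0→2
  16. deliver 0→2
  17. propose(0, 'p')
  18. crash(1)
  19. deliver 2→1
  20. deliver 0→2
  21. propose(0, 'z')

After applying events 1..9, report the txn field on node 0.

step 1 deliver 0→1: —
step 2 deliver 1→0: —
step 3 crash(2): 2={✗part,t=0,log=-}
step 4 propose(0,'x'): 0={coor,t=1,log=-}
step 5 propose(0,'w'): 0={coor,t=2,log=-}
step 6 deliver 1→0: —
step 7 propose(0,'q'): 0={coor,t=3,log=-}
step 8 deliver 0→1: 1={part,t=1,log=-}
step 9 deliver 1→0: —

3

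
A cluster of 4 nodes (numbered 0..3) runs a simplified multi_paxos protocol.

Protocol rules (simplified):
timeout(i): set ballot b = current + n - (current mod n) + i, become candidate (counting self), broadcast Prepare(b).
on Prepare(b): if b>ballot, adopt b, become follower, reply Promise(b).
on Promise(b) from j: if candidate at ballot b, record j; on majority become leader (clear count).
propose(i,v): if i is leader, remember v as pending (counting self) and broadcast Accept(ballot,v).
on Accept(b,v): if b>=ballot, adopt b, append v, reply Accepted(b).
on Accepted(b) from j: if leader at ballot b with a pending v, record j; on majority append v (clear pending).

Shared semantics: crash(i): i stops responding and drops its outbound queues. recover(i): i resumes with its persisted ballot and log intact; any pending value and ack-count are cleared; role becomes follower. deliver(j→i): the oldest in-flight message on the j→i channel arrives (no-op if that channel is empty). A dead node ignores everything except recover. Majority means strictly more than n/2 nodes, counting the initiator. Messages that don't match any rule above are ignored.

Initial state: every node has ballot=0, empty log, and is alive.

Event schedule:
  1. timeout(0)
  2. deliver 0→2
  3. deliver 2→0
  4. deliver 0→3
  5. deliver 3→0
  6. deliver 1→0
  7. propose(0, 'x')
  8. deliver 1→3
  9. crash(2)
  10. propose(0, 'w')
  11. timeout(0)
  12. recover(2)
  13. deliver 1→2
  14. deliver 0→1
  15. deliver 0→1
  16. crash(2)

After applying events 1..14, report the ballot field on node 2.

[1] timeout(0) → N0(cand b4 [-])
[2] deliver 0→2 → N2(foll b4 [-])
[3] deliver 2→0 → ∅
[4] deliver 0→3 → N3(foll b4 [-])
[5] deliver 3→0 → N0(lead b4 [-])
[6] deliver 1→0 → ∅
[7] propose(0,'x') → ∅
[8] deliver 1→3 → ∅
[9] crash(2) → N2(✗foll b4 [-])
[10] propose(0,'w') → ∅
[11] timeout(0) → N0(cand b8 [-])
[12] recover(2) → N2(foll b4 [-])
[13] deliver 1→2 → ∅
[14] deliver 0→1 → N1(foll b4 [-])

4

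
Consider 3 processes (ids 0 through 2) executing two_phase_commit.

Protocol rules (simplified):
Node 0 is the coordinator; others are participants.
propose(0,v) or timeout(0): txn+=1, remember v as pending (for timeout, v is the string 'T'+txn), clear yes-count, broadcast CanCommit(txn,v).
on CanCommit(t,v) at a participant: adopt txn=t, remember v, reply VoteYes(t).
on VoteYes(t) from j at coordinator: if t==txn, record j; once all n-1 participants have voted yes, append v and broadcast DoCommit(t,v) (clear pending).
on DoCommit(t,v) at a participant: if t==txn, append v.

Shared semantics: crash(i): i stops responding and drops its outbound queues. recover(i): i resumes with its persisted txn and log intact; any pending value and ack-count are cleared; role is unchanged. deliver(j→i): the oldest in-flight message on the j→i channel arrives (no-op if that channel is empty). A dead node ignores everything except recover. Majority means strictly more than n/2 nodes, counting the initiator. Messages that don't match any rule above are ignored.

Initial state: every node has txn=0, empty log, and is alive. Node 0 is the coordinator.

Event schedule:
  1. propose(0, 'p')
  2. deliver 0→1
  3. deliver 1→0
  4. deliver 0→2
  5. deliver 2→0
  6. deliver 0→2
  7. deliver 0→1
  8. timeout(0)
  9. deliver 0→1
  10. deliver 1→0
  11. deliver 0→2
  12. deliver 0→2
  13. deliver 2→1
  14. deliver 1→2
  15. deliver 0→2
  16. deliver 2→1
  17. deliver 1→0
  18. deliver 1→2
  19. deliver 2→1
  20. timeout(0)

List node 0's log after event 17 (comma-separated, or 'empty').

p

after 1 — propose(0,'p'): n0:coor/t1/[-]
after 2 — deliver 0→1: n1:part/t1/[-]
after 3 — deliver 1→0: ·
after 4 — deliver 0→2: n2:part/t1/[-]
after 5 — deliver 2→0: n0:coor/t1/[p]
after 6 — deliver 0→2: n2:part/t1/[p]
after 7 — deliver 0→1: n1:part/t1/[p]
after 8 — timeout(0): n0:coor/t2/[p]
after 9 — deliver 0→1: n1:part/t2/[p]
after 10 — deliver 1→0: ·
after 11 — deliver 0→2: n2:part/t2/[p]
after 12 — deliver 0→2: ·
after 13 — deliver 2→1: ·
after 14 — deliver 1→2: ·
after 15 — deliver 0→2: ·
after 16 — deliver 2→1: ·
after 17 — deliver 1→0: ·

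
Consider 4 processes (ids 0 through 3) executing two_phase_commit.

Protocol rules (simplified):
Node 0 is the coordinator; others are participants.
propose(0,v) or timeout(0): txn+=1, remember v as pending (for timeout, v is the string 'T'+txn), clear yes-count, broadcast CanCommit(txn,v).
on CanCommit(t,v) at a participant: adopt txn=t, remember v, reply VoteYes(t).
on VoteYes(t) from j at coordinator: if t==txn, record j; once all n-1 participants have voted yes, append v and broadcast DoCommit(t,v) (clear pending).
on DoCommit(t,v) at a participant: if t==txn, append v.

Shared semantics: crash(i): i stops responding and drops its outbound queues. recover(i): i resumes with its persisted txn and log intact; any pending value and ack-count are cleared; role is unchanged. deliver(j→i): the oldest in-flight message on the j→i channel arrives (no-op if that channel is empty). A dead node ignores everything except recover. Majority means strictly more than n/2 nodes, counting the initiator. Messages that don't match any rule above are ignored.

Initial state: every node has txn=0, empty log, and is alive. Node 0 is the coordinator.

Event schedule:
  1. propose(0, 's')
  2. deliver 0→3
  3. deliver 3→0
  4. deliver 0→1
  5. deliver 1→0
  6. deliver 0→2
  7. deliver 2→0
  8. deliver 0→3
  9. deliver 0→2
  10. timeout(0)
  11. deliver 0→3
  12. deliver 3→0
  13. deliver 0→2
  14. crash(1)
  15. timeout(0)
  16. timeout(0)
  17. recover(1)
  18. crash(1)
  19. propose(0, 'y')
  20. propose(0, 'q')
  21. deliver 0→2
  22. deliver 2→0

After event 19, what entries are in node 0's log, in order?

s

after 1 — propose(0,'s'): n0:coor/t1/[-]
after 2 — deliver 0→3: n3:part/t1/[-]
after 3 — deliver 3→0: ·
after 4 — deliver 0→1: n1:part/t1/[-]
after 5 — deliver 1→0: ·
after 6 — deliver 0→2: n2:part/t1/[-]
after 7 — deliver 2→0: n0:coor/t1/[s]
after 8 — deliver 0→3: n3:part/t1/[s]
after 9 — deliver 0→2: n2:part/t1/[s]
after 10 — timeout(0): n0:coor/t2/[s]
after 11 — deliver 0→3: n3:part/t2/[s]
after 12 — deliver 3→0: ·
after 13 — deliver 0→2: n2:part/t2/[s]
after 14 — crash(1): n1:✗part/t1/[-]
after 15 — timeout(0): n0:coor/t3/[s]
after 16 — timeout(0): n0:coor/t4/[s]
after 17 — recover(1): n1:part/t1/[-]
after 18 — crash(1): n1:✗part/t1/[-]
after 19 — propose(0,'y'): n0:coor/t5/[s]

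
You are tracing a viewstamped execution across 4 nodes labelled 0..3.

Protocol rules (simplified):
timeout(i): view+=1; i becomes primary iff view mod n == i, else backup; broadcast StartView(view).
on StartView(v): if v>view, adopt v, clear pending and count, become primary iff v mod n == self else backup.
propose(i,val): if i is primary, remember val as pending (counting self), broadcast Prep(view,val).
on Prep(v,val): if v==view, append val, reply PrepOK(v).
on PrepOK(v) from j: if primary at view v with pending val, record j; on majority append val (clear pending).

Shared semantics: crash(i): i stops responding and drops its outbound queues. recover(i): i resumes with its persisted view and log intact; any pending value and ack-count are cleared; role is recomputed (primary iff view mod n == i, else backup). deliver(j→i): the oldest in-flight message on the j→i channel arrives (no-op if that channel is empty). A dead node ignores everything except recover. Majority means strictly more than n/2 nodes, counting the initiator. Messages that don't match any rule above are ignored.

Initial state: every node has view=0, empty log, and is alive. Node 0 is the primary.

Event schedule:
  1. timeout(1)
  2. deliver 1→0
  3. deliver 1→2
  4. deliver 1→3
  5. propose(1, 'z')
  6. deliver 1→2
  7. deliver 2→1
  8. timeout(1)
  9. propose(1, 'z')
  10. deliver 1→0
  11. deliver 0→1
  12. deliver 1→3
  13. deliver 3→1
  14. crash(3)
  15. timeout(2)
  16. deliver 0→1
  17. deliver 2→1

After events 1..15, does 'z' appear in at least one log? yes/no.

step 1 timeout(1): 1={prim,v=1,log=-}
step 2 deliver 1→0: 0={back,v=1,log=-}
step 3 deliver 1→2: 2={back,v=1,log=-}
step 4 deliver 1→3: 3={back,v=1,log=-}
step 5 propose(1,'z'): —
step 6 deliver 1→2: 2={back,v=1,log=z}
step 7 deliver 2→1: —
step 8 timeout(1): 1={back,v=2,log=-}
step 9 propose(1,'z'): —
step 10 deliver 1→0: 0={back,v=1,log=z}
step 11 deliver 0→1: —
step 12 deliver 1→3: 3={back,v=1,log=z}
step 13 deliver 3→1: —
step 14 crash(3): 3={✗back,v=1,log=z}
step 15 timeout(2): 2={prim,v=2,log=z}

yes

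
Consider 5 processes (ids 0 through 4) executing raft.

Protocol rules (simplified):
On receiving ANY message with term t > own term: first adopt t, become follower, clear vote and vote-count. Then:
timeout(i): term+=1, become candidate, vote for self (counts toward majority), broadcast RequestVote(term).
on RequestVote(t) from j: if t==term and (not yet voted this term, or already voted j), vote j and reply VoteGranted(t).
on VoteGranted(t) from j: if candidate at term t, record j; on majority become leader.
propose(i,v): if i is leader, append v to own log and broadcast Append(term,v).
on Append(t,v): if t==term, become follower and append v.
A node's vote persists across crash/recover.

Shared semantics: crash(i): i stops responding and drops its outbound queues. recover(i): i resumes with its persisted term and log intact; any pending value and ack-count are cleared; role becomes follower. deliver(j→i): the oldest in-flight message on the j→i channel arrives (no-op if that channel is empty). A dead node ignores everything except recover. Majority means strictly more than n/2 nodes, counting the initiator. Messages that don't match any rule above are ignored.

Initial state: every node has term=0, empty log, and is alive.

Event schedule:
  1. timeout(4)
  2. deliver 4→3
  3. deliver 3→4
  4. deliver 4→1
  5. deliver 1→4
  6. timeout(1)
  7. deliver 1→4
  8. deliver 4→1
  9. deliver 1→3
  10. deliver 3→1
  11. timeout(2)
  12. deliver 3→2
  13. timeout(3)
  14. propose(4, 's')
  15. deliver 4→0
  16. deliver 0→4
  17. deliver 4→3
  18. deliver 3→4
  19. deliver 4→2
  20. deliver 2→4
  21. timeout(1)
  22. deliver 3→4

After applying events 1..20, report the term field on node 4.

e1 timeout(4): 4[cand,t=1,-]
e2 deliver 4→3: 3[foll,t=1,-]
e3 deliver 3→4: ·
e4 deliver 4→1: 1[foll,t=1,-]
e5 deliver 1→4: 4[lead,t=1,-]
e6 timeout(1): 1[cand,t=2,-]
e7 deliver 1→4: 4[foll,t=2,-]
e8 deliver 4→1: ·
e9 deliver 1→3: 3[foll,t=2,-]
e10 deliver 3→1: 1[lead,t=2,-]
e11 timeout(2): 2[cand,t=1,-]
e12 deliver 3→2: ·
e13 timeout(3): 3[cand,t=3,-]
e14 propose(4,'s'): ·
e15 deliver 4→0: 0[foll,t=1,-]
e16 deliver 0→4: ·
e17 deliver 4→3: ·
e18 deliver 3→4: 4[foll,t=3,-]
e19 deliver 4→2: ·
e20 deliver 2→4: ·

3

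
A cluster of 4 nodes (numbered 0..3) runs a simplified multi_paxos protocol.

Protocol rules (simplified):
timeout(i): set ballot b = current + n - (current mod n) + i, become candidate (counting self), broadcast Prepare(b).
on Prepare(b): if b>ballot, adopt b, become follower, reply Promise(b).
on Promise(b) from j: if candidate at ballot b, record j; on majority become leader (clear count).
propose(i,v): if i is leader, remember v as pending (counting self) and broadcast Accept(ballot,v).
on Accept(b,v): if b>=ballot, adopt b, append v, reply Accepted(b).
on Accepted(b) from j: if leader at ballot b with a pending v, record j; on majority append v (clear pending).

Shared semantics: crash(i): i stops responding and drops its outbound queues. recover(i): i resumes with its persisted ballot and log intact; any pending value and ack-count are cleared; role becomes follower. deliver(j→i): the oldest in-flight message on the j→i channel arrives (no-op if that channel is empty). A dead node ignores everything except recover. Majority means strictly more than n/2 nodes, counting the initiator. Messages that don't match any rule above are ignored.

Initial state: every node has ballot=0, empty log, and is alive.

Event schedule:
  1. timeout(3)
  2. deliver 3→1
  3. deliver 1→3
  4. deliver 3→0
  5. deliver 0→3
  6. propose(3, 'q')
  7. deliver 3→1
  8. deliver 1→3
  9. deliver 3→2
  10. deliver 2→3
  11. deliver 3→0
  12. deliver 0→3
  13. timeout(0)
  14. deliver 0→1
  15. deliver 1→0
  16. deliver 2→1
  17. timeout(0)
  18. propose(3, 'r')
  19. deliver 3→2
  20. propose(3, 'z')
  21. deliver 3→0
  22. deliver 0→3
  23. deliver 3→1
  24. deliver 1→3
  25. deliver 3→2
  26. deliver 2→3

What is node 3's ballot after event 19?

after 1 — timeout(3): n3:cand/b7/[-]
after 2 — deliver 3→1: n1:foll/b7/[-]
after 3 — deliver 1→3: ·
after 4 — deliver 3→0: n0:foll/b7/[-]
after 5 — deliver 0→3: n3:lead/b7/[-]
after 6 — propose(3,'q'): ·
after 7 — deliver 3→1: n1:foll/b7/[q]
after 8 — deliver 1→3: ·
after 9 — deliver 3→2: n2:foll/b7/[-]
after 10 — deliver 2→3: ·
after 11 — deliver 3→0: n0:foll/b7/[q]
after 12 — deliver 0→3: n3:lead/b7/[q]
after 13 — timeout(0): n0:cand/b8/[q]
after 14 — deliver 0→1: n1:foll/b8/[q]
after 15 — deliver 1→0: ·
after 16 — deliver 2→1: ·
after 17 — timeout(0): n0:cand/b12/[q]
after 18 — propose(3,'r'): ·
after 19 — deliver 3→2: n2:foll/b7/[q]

7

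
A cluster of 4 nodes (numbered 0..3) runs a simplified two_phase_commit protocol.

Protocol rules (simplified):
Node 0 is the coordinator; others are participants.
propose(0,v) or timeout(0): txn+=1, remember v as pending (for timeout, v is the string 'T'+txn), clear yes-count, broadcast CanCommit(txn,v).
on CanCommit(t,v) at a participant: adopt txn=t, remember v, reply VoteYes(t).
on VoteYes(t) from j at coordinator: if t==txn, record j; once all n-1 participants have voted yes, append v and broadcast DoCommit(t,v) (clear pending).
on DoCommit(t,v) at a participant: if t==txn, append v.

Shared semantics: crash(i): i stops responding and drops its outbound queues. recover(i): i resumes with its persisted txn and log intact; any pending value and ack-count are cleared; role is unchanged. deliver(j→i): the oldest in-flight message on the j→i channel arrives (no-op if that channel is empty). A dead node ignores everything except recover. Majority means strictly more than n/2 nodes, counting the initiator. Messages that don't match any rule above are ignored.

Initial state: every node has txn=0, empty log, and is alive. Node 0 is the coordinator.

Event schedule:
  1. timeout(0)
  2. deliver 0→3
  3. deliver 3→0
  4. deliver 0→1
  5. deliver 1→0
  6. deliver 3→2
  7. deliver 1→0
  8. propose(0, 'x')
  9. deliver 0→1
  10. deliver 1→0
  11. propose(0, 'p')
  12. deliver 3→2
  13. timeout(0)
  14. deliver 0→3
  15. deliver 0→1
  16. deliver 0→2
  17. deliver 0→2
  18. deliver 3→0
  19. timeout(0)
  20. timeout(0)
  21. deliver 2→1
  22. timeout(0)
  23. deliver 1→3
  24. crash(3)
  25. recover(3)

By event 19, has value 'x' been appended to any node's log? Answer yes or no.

no

after 1 — timeout(0): n0:coor/t1/[-]
after 2 — deliver 0→3: n3:part/t1/[-]
after 3 — deliver 3→0: ·
after 4 — deliver 0→1: n1:part/t1/[-]
after 5 — deliver 1→0: ·
after 6 — deliver 3→2: ·
after 7 — deliver 1→0: ·
after 8 — propose(0,'x'): n0:coor/t2/[-]
after 9 — deliver 0→1: n1:part/t2/[-]
after 10 — deliver 1→0: ·
after 11 — propose(0,'p'): n0:coor/t3/[-]
after 12 — deliver 3→2: ·
after 13 — timeout(0): n0:coor/t4/[-]
after 14 — deliver 0→3: n3:part/t2/[-]
after 15 — deliver 0→1: n1:part/t3/[-]
after 16 — deliver 0→2: n2:part/t1/[-]
after 17 — deliver 0→2: n2:part/t2/[-]
after 18 — deliver 3→0: ·
after 19 — timeout(0): n0:coor/t5/[-]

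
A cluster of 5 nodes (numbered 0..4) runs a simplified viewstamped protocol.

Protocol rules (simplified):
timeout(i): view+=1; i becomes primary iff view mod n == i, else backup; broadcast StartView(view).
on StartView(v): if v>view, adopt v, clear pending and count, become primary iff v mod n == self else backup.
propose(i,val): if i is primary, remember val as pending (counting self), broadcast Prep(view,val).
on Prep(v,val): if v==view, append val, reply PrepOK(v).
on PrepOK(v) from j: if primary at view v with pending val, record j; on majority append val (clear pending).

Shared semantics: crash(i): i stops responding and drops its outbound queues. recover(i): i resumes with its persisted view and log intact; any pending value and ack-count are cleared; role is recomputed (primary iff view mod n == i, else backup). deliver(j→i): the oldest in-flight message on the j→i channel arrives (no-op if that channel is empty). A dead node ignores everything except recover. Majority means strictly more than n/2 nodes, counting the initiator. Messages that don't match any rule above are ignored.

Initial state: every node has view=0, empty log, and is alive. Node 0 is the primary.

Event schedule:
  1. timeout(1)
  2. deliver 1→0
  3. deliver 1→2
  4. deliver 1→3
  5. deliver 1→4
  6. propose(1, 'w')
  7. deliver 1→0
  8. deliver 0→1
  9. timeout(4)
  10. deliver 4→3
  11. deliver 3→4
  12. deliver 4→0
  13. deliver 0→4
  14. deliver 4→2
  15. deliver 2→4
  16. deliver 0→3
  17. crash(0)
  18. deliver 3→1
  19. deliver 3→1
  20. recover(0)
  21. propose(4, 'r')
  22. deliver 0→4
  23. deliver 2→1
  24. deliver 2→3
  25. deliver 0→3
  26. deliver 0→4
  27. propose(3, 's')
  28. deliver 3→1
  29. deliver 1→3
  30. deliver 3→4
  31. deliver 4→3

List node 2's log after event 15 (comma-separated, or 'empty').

after 1 — timeout(1): n1:prim/v1/[-]
after 2 — deliver 1→0: n0:back/v1/[-]
after 3 — deliver 1→2: n2:back/v1/[-]
after 4 — deliver 1→3: n3:back/v1/[-]
after 5 — deliver 1→4: n4:back/v1/[-]
after 6 — propose(1,'w'): ·
after 7 — deliver 1→0: n0:back/v1/[w]
after 8 — deliver 0→1: ·
after 9 — timeout(4): n4:back/v2/[-]
after 10 — deliver 4→3: n3:back/v2/[-]
after 11 — deliver 3→4: ·
after 12 — deliver 4→0: n0:back/v2/[w]
after 13 — deliver 0→4: ·
after 14 — deliver 4→2: n2:prim/v2/[-]
after 15 — deliver 2→4: ·

empty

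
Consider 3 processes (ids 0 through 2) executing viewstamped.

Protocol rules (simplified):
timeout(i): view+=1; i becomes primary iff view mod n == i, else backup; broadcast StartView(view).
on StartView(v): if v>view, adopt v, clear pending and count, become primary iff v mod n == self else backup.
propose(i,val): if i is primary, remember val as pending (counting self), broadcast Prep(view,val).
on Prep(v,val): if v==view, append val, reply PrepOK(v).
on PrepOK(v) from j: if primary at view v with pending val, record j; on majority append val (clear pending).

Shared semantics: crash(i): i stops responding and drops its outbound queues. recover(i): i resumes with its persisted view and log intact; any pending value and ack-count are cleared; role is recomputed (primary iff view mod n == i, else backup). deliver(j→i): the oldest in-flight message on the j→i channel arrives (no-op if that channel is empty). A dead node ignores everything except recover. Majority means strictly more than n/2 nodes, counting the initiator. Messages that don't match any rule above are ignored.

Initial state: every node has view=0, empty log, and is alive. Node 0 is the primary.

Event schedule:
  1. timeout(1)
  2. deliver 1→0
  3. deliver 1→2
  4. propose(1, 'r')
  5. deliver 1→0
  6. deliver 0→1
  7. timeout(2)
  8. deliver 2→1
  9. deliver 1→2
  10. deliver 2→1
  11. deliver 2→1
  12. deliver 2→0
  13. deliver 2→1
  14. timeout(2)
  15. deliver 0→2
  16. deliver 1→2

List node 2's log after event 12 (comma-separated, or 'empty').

1. timeout(1):  <1:prim v1 ->
2. deliver 1→0:  <0:back v1 ->
3. deliver 1→2:  <2:back v1 ->
4. propose(1,'r'):  nop
5. deliver 1→0:  <0:back v1 r>
6. deliver 0→1:  <1:prim v1 r>
7. timeout(2):  <2:prim v2 ->
8. deliver 2→1:  <1:back v2 r>
9. deliver 1→2:  nop
10. deliver 2→1:  nop
11. deliver 2→1:  nop
12. deliver 2→0:  <0:back v2 r>

empty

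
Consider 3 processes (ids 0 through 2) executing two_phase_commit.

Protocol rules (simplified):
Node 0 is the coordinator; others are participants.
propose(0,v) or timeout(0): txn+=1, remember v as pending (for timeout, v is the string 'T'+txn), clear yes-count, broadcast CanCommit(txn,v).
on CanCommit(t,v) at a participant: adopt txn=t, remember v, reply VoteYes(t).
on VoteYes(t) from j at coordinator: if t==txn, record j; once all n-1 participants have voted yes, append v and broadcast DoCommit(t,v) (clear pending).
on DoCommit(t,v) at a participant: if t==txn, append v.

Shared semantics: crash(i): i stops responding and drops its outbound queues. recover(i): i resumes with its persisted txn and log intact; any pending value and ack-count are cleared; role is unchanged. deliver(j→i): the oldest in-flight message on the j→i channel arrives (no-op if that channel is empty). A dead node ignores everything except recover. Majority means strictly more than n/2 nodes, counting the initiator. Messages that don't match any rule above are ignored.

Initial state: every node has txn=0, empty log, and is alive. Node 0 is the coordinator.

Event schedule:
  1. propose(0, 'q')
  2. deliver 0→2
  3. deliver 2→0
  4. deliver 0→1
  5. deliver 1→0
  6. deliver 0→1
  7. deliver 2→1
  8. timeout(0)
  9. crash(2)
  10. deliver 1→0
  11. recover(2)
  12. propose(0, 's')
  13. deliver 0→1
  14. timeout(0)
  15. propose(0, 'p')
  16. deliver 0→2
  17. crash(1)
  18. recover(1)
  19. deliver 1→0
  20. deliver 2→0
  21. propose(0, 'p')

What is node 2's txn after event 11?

1

step 1 propose(0,'q'): 0={coor,t=1,log=-}
step 2 deliver 0→2: 2={part,t=1,log=-}
step 3 deliver 2→0: —
step 4 deliver 0→1: 1={part,t=1,log=-}
step 5 deliver 1→0: 0={coor,t=1,log=q}
step 6 deliver 0→1: 1={part,t=1,log=q}
step 7 deliver 2→1: —
step 8 timeout(0): 0={coor,t=2,log=q}
step 9 crash(2): 2={✗part,t=1,log=-}
step 10 deliver 1→0: —
step 11 recover(2): 2={part,t=1,log=-}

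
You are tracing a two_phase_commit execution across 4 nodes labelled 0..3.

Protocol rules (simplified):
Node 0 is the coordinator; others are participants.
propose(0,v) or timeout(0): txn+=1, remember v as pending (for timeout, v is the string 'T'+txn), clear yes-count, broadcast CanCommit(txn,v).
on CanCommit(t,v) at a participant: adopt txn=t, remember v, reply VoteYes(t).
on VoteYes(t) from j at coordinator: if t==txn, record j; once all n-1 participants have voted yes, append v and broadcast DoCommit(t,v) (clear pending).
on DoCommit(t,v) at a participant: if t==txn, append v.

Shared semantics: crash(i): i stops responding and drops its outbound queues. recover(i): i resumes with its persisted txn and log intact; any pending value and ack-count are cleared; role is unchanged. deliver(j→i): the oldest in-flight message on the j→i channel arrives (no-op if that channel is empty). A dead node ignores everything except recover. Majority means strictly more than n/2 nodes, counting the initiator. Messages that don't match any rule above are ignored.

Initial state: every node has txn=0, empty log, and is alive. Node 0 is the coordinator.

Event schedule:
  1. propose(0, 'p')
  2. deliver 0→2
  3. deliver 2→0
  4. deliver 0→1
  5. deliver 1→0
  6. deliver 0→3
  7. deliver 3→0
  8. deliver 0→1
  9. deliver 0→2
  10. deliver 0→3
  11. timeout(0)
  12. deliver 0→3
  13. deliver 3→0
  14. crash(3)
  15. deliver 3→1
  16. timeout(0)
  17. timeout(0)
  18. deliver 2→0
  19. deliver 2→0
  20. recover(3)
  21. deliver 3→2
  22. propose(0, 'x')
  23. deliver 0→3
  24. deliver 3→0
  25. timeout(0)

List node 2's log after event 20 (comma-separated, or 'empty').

p

1. propose(0,'p'):  <0:coor t1 ->
2. deliver 0→2:  <2:part t1 ->
3. deliver 2→0:  nop
4. deliver 0→1:  <1:part t1 ->
5. deliver 1→0:  nop
6. deliver 0→3:  <3:part t1 ->
7. deliver 3→0:  <0:coor t1 p>
8. deliver 0→1:  <1:part t1 p>
9. deliver 0→2:  <2:part t1 p>
10. deliver 0→3:  <3:part t1 p>
11. timeout(0):  <0:coor t2 p>
12. deliver 0→3:  <3:part t2 p>
13. deliver 3→0:  nop
14. crash(3):  <3:✗part t2 p>
15. deliver 3→1:  nop
16. timeout(0):  <0:coor t3 p>
17. timeout(0):  <0:coor t4 p>
18. deliver 2→0:  nop
19. deliver 2→0:  nop
20. recover(3):  <3:part t2 p>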